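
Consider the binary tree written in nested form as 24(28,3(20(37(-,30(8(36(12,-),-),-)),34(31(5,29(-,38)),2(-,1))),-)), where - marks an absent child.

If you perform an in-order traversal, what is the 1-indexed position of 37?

3

In-order visits the left subtree, then the node, then the right subtree.
At 24: go left to 28.
  28 is a leaf — visit 28.
Visit 24.
At 24: go right to 3.
  At 3: go left to 20.
    At 20: go left to 37.
      At 37: no left child.
      Visit 37.
      At 37: go right to 30.
        At 30: go left to 8.
          At 8: go left to 36.
            At 36: go left to 12.
              12 is a leaf — visit 12.
            Visit 36.
            At 36: no right child.
          Visit 8.
          At 8: no right child.
        Visit 30.
        At 30: no right child.
    Visit 20.
    At 20: go right to 34.
      At 34: go left to 31.
        At 31: go left to 5.
          5 is a leaf — visit 5.
        Visit 31.
        At 31: go right to 29.
          At 29: no left child.
          Visit 29.
          At 29: go right to 38.
            38 is a leaf — visit 38.
      Visit 34.
      At 34: go right to 2.
        At 2: no left child.
        Visit 2.
        At 2: go right to 1.
          1 is a leaf — visit 1.
  Visit 3.
  At 3: no right child.
Full in-order sequence: 28, 24, 37, 12, 36, 8, 30, 20, 5, 31, 29, 38, 34, 2, 1, 3.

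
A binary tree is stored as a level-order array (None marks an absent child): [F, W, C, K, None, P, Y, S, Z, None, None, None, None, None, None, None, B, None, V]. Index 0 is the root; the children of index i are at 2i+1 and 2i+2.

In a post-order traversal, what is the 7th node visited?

Post-order visits the left subtree, then the right subtree, then the node.
At F: go left to W.
  At W: go left to K.
    At K: go left to S.
      At S: no left child.
      At S: go right to B.
        B is a leaf — visit B.
      Visit S.
    At K: go right to Z.
      At Z: no left child.
      At Z: go right to V.
        V is a leaf — visit V.
      Visit Z.
    Visit K.
  At W: no right child.
  Visit W.
At F: go right to C.
  At C: go left to P.
    P is a leaf — visit P.
  At C: go right to Y.
    Y is a leaf — visit Y.
  Visit C.
Visit F.
Full post-order sequence: B, S, V, Z, K, W, P, Y, C, F.

P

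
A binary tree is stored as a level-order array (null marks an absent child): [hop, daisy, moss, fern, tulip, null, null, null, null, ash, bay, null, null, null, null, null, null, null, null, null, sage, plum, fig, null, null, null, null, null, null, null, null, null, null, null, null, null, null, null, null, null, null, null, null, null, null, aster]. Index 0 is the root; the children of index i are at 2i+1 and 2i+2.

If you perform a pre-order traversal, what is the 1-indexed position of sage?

6

Pre-order visits the node, then its left subtree, then its right subtree.
Visit hop.
At hop: go left to daisy.
  Visit daisy.
  At daisy: go left to fern.
    fern is a leaf — visit fern.
  At daisy: go right to tulip.
    Visit tulip.
    At tulip: go left to ash.
      Visit ash.
      At ash: no left child.
      At ash: go right to sage.
        sage is a leaf — visit sage.
    At tulip: go right to bay.
      Visit bay.
      At bay: go left to plum.
        plum is a leaf — visit plum.
      At bay: go right to fig.
        Visit fig.
        At fig: go left to aster.
          aster is a leaf — visit aster.
        At fig: no right child.
At hop: go right to moss.
  moss is a leaf — visit moss.
Full pre-order sequence: hop, daisy, fern, tulip, ash, sage, bay, plum, fig, aster, moss.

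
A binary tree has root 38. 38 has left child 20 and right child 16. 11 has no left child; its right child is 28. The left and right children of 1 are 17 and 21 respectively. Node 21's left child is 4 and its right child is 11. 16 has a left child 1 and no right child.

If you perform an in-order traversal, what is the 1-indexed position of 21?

6

In-order visits the left subtree, then the node, then the right subtree.
At 38: go left to 20.
  20 is a leaf — visit 20.
Visit 38.
At 38: go right to 16.
  At 16: go left to 1.
    At 1: go left to 17.
      17 is a leaf — visit 17.
    Visit 1.
    At 1: go right to 21.
      At 21: go left to 4.
        4 is a leaf — visit 4.
      Visit 21.
      At 21: go right to 11.
        At 11: no left child.
        Visit 11.
        At 11: go right to 28.
          28 is a leaf — visit 28.
  Visit 16.
  At 16: no right child.
Full in-order sequence: 20, 38, 17, 1, 4, 21, 11, 28, 16.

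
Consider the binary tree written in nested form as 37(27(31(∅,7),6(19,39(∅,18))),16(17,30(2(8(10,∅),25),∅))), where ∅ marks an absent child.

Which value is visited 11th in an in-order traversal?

In-order visits the left subtree, then the node, then the right subtree.
At 37: go left to 27.
  At 27: go left to 31.
    At 31: no left child.
    Visit 31.
    At 31: go right to 7.
      7 is a leaf — visit 7.
  Visit 27.
  At 27: go right to 6.
    At 6: go left to 19.
      19 is a leaf — visit 19.
    Visit 6.
    At 6: go right to 39.
      At 39: no left child.
      Visit 39.
      At 39: go right to 18.
        18 is a leaf — visit 18.
Visit 37.
At 37: go right to 16.
  At 16: go left to 17.
    17 is a leaf — visit 17.
  Visit 16.
  At 16: go right to 30.
    At 30: go left to 2.
      At 2: go left to 8.
        At 8: go left to 10.
          10 is a leaf — visit 10.
        Visit 8.
        At 8: no right child.
      Visit 2.
      At 2: go right to 25.
        25 is a leaf — visit 25.
    Visit 30.
    At 30: no right child.
Full in-order sequence: 31, 7, 27, 19, 6, 39, 18, 37, 17, 16, 10, 8, 2, 25, 30.

10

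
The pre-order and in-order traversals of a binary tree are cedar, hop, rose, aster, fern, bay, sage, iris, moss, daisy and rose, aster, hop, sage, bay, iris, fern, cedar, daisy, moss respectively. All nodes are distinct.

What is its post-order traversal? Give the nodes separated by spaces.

aster rose sage iris bay fern hop daisy moss cedar

The first element of pre-order is the root; it splits in-order into left and right subtrees.
Root cedar: left subtree has 7 nodes {rose, aster, hop, sage, bay, iris, fern}, right has 2 {daisy, moss}.
  Root hop: left subtree has 2 nodes {rose, aster}, right has 4 {sage, bay, iris, fern}.
    Root rose: left subtree has 0 nodes { }, right has 1 {aster}.
    Root fern: left subtree has 3 nodes {sage, bay, iris}, right has 0 { }.
      Root bay: left subtree has 1 node {sage}, right has 1 {iris}.
  Root moss: left subtree has 1 node {daisy}, right has 0 { }.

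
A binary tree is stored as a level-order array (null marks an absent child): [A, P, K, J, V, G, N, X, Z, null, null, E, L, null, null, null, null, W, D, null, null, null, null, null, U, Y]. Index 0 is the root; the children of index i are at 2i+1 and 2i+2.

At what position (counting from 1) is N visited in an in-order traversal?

15

In-order visits the left subtree, then the node, then the right subtree.
At A: go left to P.
  At P: go left to J.
    At J: go left to X.
      X is a leaf — visit X.
    Visit J.
    At J: go right to Z.
      At Z: go left to W.
        W is a leaf — visit W.
      Visit Z.
      At Z: go right to D.
        D is a leaf — visit D.
  Visit P.
  At P: go right to V.
    V is a leaf — visit V.
Visit A.
At A: go right to K.
  At K: go left to G.
    At G: go left to E.
      At E: no left child.
      Visit E.
      At E: go right to U.
        U is a leaf — visit U.
    Visit G.
    At G: go right to L.
      At L: go left to Y.
        Y is a leaf — visit Y.
      Visit L.
      At L: no right child.
  Visit K.
  At K: go right to N.
    N is a leaf — visit N.
Full in-order sequence: X, J, W, Z, D, P, V, A, E, U, G, Y, L, K, N.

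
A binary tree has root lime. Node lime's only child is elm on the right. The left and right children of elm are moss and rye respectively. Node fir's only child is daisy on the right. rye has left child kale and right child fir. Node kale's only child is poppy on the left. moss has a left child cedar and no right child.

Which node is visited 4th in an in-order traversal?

In-order visits the left subtree, then the node, then the right subtree.
At lime: no left child.
Visit lime.
At lime: go right to elm.
  At elm: go left to moss.
    At moss: go left to cedar.
      cedar is a leaf — visit cedar.
    Visit moss.
    At moss: no right child.
  Visit elm.
  At elm: go right to rye.
    At rye: go left to kale.
      At kale: go left to poppy.
        poppy is a leaf — visit poppy.
      Visit kale.
      At kale: no right child.
    Visit rye.
    At rye: go right to fir.
      At fir: no left child.
      Visit fir.
      At fir: go right to daisy.
        daisy is a leaf — visit daisy.
Full in-order sequence: lime, cedar, moss, elm, poppy, kale, rye, fir, daisy.

elm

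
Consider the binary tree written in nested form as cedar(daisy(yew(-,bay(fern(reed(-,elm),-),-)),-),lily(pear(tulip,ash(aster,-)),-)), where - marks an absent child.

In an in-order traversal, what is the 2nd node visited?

reed

In-order visits the left subtree, then the node, then the right subtree.
At cedar: go left to daisy.
  At daisy: go left to yew.
    At yew: no left child.
    Visit yew.
    At yew: go right to bay.
      At bay: go left to fern.
        At fern: go left to reed.
          At reed: no left child.
          Visit reed.
          At reed: go right to elm.
            elm is a leaf — visit elm.
        Visit fern.
        At fern: no right child.
      Visit bay.
      At bay: no right child.
  Visit daisy.
  At daisy: no right child.
Visit cedar.
At cedar: go right to lily.
  At lily: go left to pear.
    At pear: go left to tulip.
      tulip is a leaf — visit tulip.
    Visit pear.
    At pear: go right to ash.
      At ash: go left to aster.
        aster is a leaf — visit aster.
      Visit ash.
      At ash: no right child.
  Visit lily.
  At lily: no right child.
Full in-order sequence: yew, reed, elm, fern, bay, daisy, cedar, tulip, pear, aster, ash, lily.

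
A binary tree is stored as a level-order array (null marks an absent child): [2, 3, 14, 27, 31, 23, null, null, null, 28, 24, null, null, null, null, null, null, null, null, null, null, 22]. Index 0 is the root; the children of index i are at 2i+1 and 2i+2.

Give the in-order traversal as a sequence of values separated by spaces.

27 3 28 31 22 24 2 23 14

In-order visits the left subtree, then the node, then the right subtree.
At 2: go left to 3.
  At 3: go left to 27.
    27 is a leaf — visit 27.
  Visit 3.
  At 3: go right to 31.
    At 31: go left to 28.
      28 is a leaf — visit 28.
    Visit 31.
    At 31: go right to 24.
      At 24: go left to 22.
        22 is a leaf — visit 22.
      Visit 24.
      At 24: no right child.
Visit 2.
At 2: go right to 14.
  At 14: go left to 23.
    23 is a leaf — visit 23.
  Visit 14.
  At 14: no right child.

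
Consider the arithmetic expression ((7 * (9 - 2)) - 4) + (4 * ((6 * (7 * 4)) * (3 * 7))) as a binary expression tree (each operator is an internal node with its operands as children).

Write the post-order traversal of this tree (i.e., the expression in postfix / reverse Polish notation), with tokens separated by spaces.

7 9 2 - * 4 - 4 6 7 4 * * 3 7 * * * +

Post-order on an expression tree gives postfix notation: for each operator, emit left operand, right operand, then the operator.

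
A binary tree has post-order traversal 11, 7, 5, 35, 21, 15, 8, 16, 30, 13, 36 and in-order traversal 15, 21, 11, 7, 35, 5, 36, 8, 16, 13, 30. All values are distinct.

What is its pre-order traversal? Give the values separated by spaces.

The last element of post-order is the root; it splits in-order into left and right subtrees.
Root 36: left subtree has 6 nodes {15, 21, 11, 7, 35, 5}, right has 4 {8, 16, 13, 30}.
  Root 15: left subtree has 0 nodes { }, right has 5 {21, 11, 7, 35, 5}.
    Root 21: left subtree has 0 nodes { }, right has 4 {11, 7, 35, 5}.
      Root 35: left subtree has 2 nodes {11, 7}, right has 1 {5}.
        Root 7: left subtree has 1 node {11}, right has 0 { }.
  Root 13: left subtree has 2 nodes {8, 16}, right has 1 {30}.
    Root 16: left subtree has 1 node {8}, right has 0 { }.

36 15 21 35 7 11 5 13 16 8 30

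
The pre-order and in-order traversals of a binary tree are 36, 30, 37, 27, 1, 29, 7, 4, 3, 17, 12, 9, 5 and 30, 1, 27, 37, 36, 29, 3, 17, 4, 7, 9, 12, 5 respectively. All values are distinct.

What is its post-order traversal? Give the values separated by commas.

The first element of pre-order is the root; it splits in-order into left and right subtrees.
Root 36: left subtree has 4 nodes {30, 1, 27, 37}, right has 8 {29, 3, 17, 4, 7, 9, 12, 5}.
  Root 30: left subtree has 0 nodes { }, right has 3 {1, 27, 37}.
    Root 37: left subtree has 2 nodes {1, 27}, right has 0 { }.
      Root 27: left subtree has 1 node {1}, right has 0 { }.
  Root 29: left subtree has 0 nodes { }, right has 7 {3, 17, 4, 7, 9, 12, 5}.
    Root 7: left subtree has 3 nodes {3, 17, 4}, right has 3 {9, 12, 5}.
      Root 4: left subtree has 2 nodes {3, 17}, right has 0 { }.
        Root 3: left subtree has 0 nodes { }, right has 1 {17}.
      Root 12: left subtree has 1 node {9}, right has 1 {5}.

1, 27, 37, 30, 17, 3, 4, 9, 5, 12, 7, 29, 36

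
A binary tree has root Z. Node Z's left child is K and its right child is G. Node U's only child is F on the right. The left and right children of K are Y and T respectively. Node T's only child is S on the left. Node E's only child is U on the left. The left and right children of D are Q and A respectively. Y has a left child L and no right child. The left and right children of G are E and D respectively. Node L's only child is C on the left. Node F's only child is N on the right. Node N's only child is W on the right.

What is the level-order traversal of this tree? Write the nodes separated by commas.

Z, K, G, Y, T, E, D, L, S, U, Q, A, C, F, N, W

Level-order visits nodes level by level from the root, left to right within each level.
Level 0: Z
Level 1: K, G
Level 2: Y, T, E, D
Level 3: L, S, U, Q, A
Level 4: C, F
Level 5: N
Level 6: W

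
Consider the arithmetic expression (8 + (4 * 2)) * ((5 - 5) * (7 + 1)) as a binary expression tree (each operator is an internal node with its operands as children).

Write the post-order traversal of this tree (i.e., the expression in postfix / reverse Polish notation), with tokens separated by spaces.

Post-order on an expression tree gives postfix notation: for each operator, emit left operand, right operand, then the operator.

8 4 2 * + 5 5 - 7 1 + * *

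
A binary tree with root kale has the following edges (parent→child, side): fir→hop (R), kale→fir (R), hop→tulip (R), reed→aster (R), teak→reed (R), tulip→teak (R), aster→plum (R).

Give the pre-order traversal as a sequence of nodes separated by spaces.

Pre-order visits the node, then its left subtree, then its right subtree.
Visit kale.
At kale: no left child.
At kale: go right to fir.
  Visit fir.
  At fir: no left child.
  At fir: go right to hop.
    Visit hop.
    At hop: no left child.
    At hop: go right to tulip.
      Visit tulip.
      At tulip: no left child.
      At tulip: go right to teak.
        Visit teak.
        At teak: no left child.
        At teak: go right to reed.
          Visit reed.
          At reed: no left child.
          At reed: go right to aster.
            Visit aster.
            At aster: no left child.
            At aster: go right to plum.
              plum is a leaf — visit plum.

kale fir hop tulip teak reed aster plum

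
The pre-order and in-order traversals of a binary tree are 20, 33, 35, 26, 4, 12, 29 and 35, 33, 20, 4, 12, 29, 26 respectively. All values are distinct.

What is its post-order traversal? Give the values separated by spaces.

The first element of pre-order is the root; it splits in-order into left and right subtrees.
Root 20: left subtree has 2 nodes {35, 33}, right has 4 {4, 12, 29, 26}.
  Root 33: left subtree has 1 node {35}, right has 0 { }.
  Root 26: left subtree has 3 nodes {4, 12, 29}, right has 0 { }.
    Root 4: left subtree has 0 nodes { }, right has 2 {12, 29}.
      Root 12: left subtree has 0 nodes { }, right has 1 {29}.

35 33 29 12 4 26 20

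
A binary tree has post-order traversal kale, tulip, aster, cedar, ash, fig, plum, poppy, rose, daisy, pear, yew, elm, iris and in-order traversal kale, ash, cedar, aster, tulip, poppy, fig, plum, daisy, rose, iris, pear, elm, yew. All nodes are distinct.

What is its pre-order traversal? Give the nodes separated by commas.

The last element of post-order is the root; it splits in-order into left and right subtrees.
Root iris: left subtree has 10 nodes {kale, ash, cedar, aster, tulip, poppy, fig, plum, daisy, rose}, right has 3 {pear, elm, yew}.
  Root daisy: left subtree has 8 nodes {kale, ash, cedar, aster, tulip, poppy, fig, plum}, right has 1 {rose}.
    Root poppy: left subtree has 5 nodes {kale, ash, cedar, aster, tulip}, right has 2 {fig, plum}.
      Root ash: left subtree has 1 node {kale}, right has 3 {cedar, aster, tulip}.
        Root cedar: left subtree has 0 nodes { }, right has 2 {aster, tulip}.
          Root aster: left subtree has 0 nodes { }, right has 1 {tulip}.
      Root plum: left subtree has 1 node {fig}, right has 0 { }.
  Root elm: left subtree has 1 node {pear}, right has 1 {yew}.

iris, daisy, poppy, ash, kale, cedar, aster, tulip, plum, fig, rose, elm, pear, yew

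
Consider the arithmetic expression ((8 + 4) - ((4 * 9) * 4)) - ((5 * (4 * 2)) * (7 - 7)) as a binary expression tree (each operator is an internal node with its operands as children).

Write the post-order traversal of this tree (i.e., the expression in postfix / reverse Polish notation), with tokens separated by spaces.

8 4 + 4 9 * 4 * - 5 4 2 * * 7 7 - * -

Post-order on an expression tree gives postfix notation: for each operator, emit left operand, right operand, then the operator.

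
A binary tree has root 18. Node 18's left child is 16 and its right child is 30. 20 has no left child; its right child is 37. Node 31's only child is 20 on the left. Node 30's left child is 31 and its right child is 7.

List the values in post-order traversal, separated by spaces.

Post-order visits the left subtree, then the right subtree, then the node.
At 18: go left to 16.
  16 is a leaf — visit 16.
At 18: go right to 30.
  At 30: go left to 31.
    At 31: go left to 20.
      At 20: no left child.
      At 20: go right to 37.
        37 is a leaf — visit 37.
      Visit 20.
    At 31: no right child.
    Visit 31.
  At 30: go right to 7.
    7 is a leaf — visit 7.
  Visit 30.
Visit 18.

16 37 20 31 7 30 18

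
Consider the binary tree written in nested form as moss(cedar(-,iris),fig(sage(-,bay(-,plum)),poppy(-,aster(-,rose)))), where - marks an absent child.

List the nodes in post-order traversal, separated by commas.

Post-order visits the left subtree, then the right subtree, then the node.
At moss: go left to cedar.
  At cedar: no left child.
  At cedar: go right to iris.
    iris is a leaf — visit iris.
  Visit cedar.
At moss: go right to fig.
  At fig: go left to sage.
    At sage: no left child.
    At sage: go right to bay.
      At bay: no left child.
      At bay: go right to plum.
        plum is a leaf — visit plum.
      Visit bay.
    Visit sage.
  At fig: go right to poppy.
    At poppy: no left child.
    At poppy: go right to aster.
      At aster: no left child.
      At aster: go right to rose.
        rose is a leaf — visit rose.
      Visit aster.
    Visit poppy.
  Visit fig.
Visit moss.

iris, cedar, plum, bay, sage, rose, aster, poppy, fig, moss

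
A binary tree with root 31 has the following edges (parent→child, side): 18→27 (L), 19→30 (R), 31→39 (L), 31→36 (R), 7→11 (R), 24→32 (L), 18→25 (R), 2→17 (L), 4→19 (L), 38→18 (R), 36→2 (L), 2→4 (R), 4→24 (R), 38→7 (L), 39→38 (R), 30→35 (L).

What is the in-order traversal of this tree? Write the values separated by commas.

39, 7, 11, 38, 27, 18, 25, 31, 17, 2, 19, 35, 30, 4, 32, 24, 36

In-order visits the left subtree, then the node, then the right subtree.
At 31: go left to 39.
  At 39: no left child.
  Visit 39.
  At 39: go right to 38.
    At 38: go left to 7.
      At 7: no left child.
      Visit 7.
      At 7: go right to 11.
        11 is a leaf — visit 11.
    Visit 38.
    At 38: go right to 18.
      At 18: go left to 27.
        27 is a leaf — visit 27.
      Visit 18.
      At 18: go right to 25.
        25 is a leaf — visit 25.
Visit 31.
At 31: go right to 36.
  At 36: go left to 2.
    At 2: go left to 17.
      17 is a leaf — visit 17.
    Visit 2.
    At 2: go right to 4.
      At 4: go left to 19.
        At 19: no left child.
        Visit 19.
        At 19: go right to 30.
          At 30: go left to 35.
            35 is a leaf — visit 35.
          Visit 30.
          At 30: no right child.
      Visit 4.
      At 4: go right to 24.
        At 24: go left to 32.
          32 is a leaf — visit 32.
        Visit 24.
        At 24: no right child.
  Visit 36.
  At 36: no right child.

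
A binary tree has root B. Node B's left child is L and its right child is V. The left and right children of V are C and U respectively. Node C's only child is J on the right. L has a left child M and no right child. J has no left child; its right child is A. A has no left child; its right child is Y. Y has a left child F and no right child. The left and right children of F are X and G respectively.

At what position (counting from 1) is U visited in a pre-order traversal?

12

Pre-order visits the node, then its left subtree, then its right subtree.
Visit B.
At B: go left to L.
  Visit L.
  At L: go left to M.
    M is a leaf — visit M.
  At L: no right child.
At B: go right to V.
  Visit V.
  At V: go left to C.
    Visit C.
    At C: no left child.
    At C: go right to J.
      Visit J.
      At J: no left child.
      At J: go right to A.
        Visit A.
        At A: no left child.
        At A: go right to Y.
          Visit Y.
          At Y: go left to F.
            Visit F.
            At F: go left to X.
              X is a leaf — visit X.
            At F: go right to G.
              G is a leaf — visit G.
          At Y: no right child.
  At V: go right to U.
    U is a leaf — visit U.
Full pre-order sequence: B, L, M, V, C, J, A, Y, F, X, G, U.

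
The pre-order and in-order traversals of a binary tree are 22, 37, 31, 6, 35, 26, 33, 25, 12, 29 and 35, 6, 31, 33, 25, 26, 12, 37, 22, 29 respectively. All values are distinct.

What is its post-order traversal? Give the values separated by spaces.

35 6 25 33 12 26 31 37 29 22

The first element of pre-order is the root; it splits in-order into left and right subtrees.
Root 22: left subtree has 8 nodes {35, 6, 31, 33, 25, 26, 12, 37}, right has 1 {29}.
  Root 37: left subtree has 7 nodes {35, 6, 31, 33, 25, 26, 12}, right has 0 { }.
    Root 31: left subtree has 2 nodes {35, 6}, right has 4 {33, 25, 26, 12}.
      Root 6: left subtree has 1 node {35}, right has 0 { }.
      Root 26: left subtree has 2 nodes {33, 25}, right has 1 {12}.
        Root 33: left subtree has 0 nodes { }, right has 1 {25}.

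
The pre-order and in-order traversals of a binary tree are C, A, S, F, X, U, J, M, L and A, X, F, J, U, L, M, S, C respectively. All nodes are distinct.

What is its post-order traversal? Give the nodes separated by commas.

The first element of pre-order is the root; it splits in-order into left and right subtrees.
Root C: left subtree has 8 nodes {A, X, F, J, U, L, M, S}, right has 0 { }.
  Root A: left subtree has 0 nodes { }, right has 7 {X, F, J, U, L, M, S}.
    Root S: left subtree has 6 nodes {X, F, J, U, L, M}, right has 0 { }.
      Root F: left subtree has 1 node {X}, right has 4 {J, U, L, M}.
        Root U: left subtree has 1 node {J}, right has 2 {L, M}.
          Root M: left subtree has 1 node {L}, right has 0 { }.

X, J, L, M, U, F, S, A, C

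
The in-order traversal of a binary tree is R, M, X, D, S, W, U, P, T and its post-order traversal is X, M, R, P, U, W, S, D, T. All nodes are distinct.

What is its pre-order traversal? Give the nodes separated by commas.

T, D, R, M, X, S, W, U, P

The last element of post-order is the root; it splits in-order into left and right subtrees.
Root T: left subtree has 8 nodes {R, M, X, D, S, W, U, P}, right has 0 { }.
  Root D: left subtree has 3 nodes {R, M, X}, right has 4 {S, W, U, P}.
    Root R: left subtree has 0 nodes { }, right has 2 {M, X}.
      Root M: left subtree has 0 nodes { }, right has 1 {X}.
    Root S: left subtree has 0 nodes { }, right has 3 {W, U, P}.
      Root W: left subtree has 0 nodes { }, right has 2 {U, P}.
        Root U: left subtree has 0 nodes { }, right has 1 {P}.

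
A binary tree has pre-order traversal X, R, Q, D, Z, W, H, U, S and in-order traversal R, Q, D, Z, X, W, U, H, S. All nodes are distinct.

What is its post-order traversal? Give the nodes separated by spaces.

The first element of pre-order is the root; it splits in-order into left and right subtrees.
Root X: left subtree has 4 nodes {R, Q, D, Z}, right has 4 {W, U, H, S}.
  Root R: left subtree has 0 nodes { }, right has 3 {Q, D, Z}.
    Root Q: left subtree has 0 nodes { }, right has 2 {D, Z}.
      Root D: left subtree has 0 nodes { }, right has 1 {Z}.
  Root W: left subtree has 0 nodes { }, right has 3 {U, H, S}.
    Root H: left subtree has 1 node {U}, right has 1 {S}.

Z D Q R U S H W X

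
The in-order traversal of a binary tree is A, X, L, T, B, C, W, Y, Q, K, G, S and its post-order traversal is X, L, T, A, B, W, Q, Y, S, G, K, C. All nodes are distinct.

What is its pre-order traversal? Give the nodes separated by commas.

C, B, A, T, L, X, K, Y, W, Q, G, S

The last element of post-order is the root; it splits in-order into left and right subtrees.
Root C: left subtree has 5 nodes {A, X, L, T, B}, right has 6 {W, Y, Q, K, G, S}.
  Root B: left subtree has 4 nodes {A, X, L, T}, right has 0 { }.
    Root A: left subtree has 0 nodes { }, right has 3 {X, L, T}.
      Root T: left subtree has 2 nodes {X, L}, right has 0 { }.
        Root L: left subtree has 1 node {X}, right has 0 { }.
  Root K: left subtree has 3 nodes {W, Y, Q}, right has 2 {G, S}.
    Root Y: left subtree has 1 node {W}, right has 1 {Q}.
    Root G: left subtree has 0 nodes { }, right has 1 {S}.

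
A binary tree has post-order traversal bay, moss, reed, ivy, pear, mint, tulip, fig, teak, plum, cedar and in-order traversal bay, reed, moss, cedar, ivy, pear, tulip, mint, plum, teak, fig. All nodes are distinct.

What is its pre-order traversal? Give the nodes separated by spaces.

The last element of post-order is the root; it splits in-order into left and right subtrees.
Root cedar: left subtree has 3 nodes {bay, reed, moss}, right has 7 {ivy, pear, tulip, mint, plum, teak, fig}.
  Root reed: left subtree has 1 node {bay}, right has 1 {moss}.
  Root plum: left subtree has 4 nodes {ivy, pear, tulip, mint}, right has 2 {teak, fig}.
    Root tulip: left subtree has 2 nodes {ivy, pear}, right has 1 {mint}.
      Root pear: left subtree has 1 node {ivy}, right has 0 { }.
    Root teak: left subtree has 0 nodes { }, right has 1 {fig}.

cedar reed bay moss plum tulip pear ivy mint teak fig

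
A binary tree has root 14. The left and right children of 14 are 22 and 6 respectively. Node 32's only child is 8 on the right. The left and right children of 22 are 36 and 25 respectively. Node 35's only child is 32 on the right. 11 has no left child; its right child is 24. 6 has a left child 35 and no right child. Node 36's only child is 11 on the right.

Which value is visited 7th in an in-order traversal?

In-order visits the left subtree, then the node, then the right subtree.
At 14: go left to 22.
  At 22: go left to 36.
    At 36: no left child.
    Visit 36.
    At 36: go right to 11.
      At 11: no left child.
      Visit 11.
      At 11: go right to 24.
        24 is a leaf — visit 24.
  Visit 22.
  At 22: go right to 25.
    25 is a leaf — visit 25.
Visit 14.
At 14: go right to 6.
  At 6: go left to 35.
    At 35: no left child.
    Visit 35.
    At 35: go right to 32.
      At 32: no left child.
      Visit 32.
      At 32: go right to 8.
        8 is a leaf — visit 8.
  Visit 6.
  At 6: no right child.
Full in-order sequence: 36, 11, 24, 22, 25, 14, 35, 32, 8, 6.

35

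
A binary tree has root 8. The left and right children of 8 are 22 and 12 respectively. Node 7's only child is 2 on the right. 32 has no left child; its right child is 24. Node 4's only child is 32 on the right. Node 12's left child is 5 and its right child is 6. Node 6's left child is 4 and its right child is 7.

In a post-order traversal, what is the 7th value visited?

7

Post-order visits the left subtree, then the right subtree, then the node.
At 8: go left to 22.
  22 is a leaf — visit 22.
At 8: go right to 12.
  At 12: go left to 5.
    5 is a leaf — visit 5.
  At 12: go right to 6.
    At 6: go left to 4.
      At 4: no left child.
      At 4: go right to 32.
        At 32: no left child.
        At 32: go right to 24.
          24 is a leaf — visit 24.
        Visit 32.
      Visit 4.
    At 6: go right to 7.
      At 7: no left child.
      At 7: go right to 2.
        2 is a leaf — visit 2.
      Visit 7.
    Visit 6.
  Visit 12.
Visit 8.
Full post-order sequence: 22, 5, 24, 32, 4, 2, 7, 6, 12, 8.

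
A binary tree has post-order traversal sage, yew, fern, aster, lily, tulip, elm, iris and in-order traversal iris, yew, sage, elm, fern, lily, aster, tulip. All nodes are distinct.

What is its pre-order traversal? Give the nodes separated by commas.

The last element of post-order is the root; it splits in-order into left and right subtrees.
Root iris: left subtree has 0 nodes { }, right has 7 {yew, sage, elm, fern, lily, aster, tulip}.
  Root elm: left subtree has 2 nodes {yew, sage}, right has 4 {fern, lily, aster, tulip}.
    Root yew: left subtree has 0 nodes { }, right has 1 {sage}.
    Root tulip: left subtree has 3 nodes {fern, lily, aster}, right has 0 { }.
      Root lily: left subtree has 1 node {fern}, right has 1 {aster}.

iris, elm, yew, sage, tulip, lily, fern, aster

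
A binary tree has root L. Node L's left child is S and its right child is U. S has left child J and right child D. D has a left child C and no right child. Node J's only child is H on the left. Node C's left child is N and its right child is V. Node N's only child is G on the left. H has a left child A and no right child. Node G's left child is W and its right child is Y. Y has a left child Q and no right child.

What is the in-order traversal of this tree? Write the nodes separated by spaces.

A H J S W G Q Y N C V D L U

In-order visits the left subtree, then the node, then the right subtree.
At L: go left to S.
  At S: go left to J.
    At J: go left to H.
      At H: go left to A.
        A is a leaf — visit A.
      Visit H.
      At H: no right child.
    Visit J.
    At J: no right child.
  Visit S.
  At S: go right to D.
    At D: go left to C.
      At C: go left to N.
        At N: go left to G.
          At G: go left to W.
            W is a leaf — visit W.
          Visit G.
          At G: go right to Y.
            At Y: go left to Q.
              Q is a leaf — visit Q.
            Visit Y.
            At Y: no right child.
        Visit N.
        At N: no right child.
      Visit C.
      At C: go right to V.
        V is a leaf — visit V.
    Visit D.
    At D: no right child.
Visit L.
At L: go right to U.
  U is a leaf — visit U.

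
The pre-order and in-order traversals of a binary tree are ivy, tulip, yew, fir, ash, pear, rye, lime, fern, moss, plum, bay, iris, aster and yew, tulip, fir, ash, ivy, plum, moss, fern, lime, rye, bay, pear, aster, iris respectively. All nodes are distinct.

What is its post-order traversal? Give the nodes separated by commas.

The first element of pre-order is the root; it splits in-order into left and right subtrees.
Root ivy: left subtree has 4 nodes {yew, tulip, fir, ash}, right has 9 {plum, moss, fern, lime, rye, bay, pear, aster, iris}.
  Root tulip: left subtree has 1 node {yew}, right has 2 {fir, ash}.
    Root fir: left subtree has 0 nodes { }, right has 1 {ash}.
  Root pear: left subtree has 6 nodes {plum, moss, fern, lime, rye, bay}, right has 2 {aster, iris}.
    Root rye: left subtree has 4 nodes {plum, moss, fern, lime}, right has 1 {bay}.
      Root lime: left subtree has 3 nodes {plum, moss, fern}, right has 0 { }.
        Root fern: left subtree has 2 nodes {plum, moss}, right has 0 { }.
          Root moss: left subtree has 1 node {plum}, right has 0 { }.
    Root iris: left subtree has 1 node {aster}, right has 0 { }.

yew, ash, fir, tulip, plum, moss, fern, lime, bay, rye, aster, iris, pear, ivy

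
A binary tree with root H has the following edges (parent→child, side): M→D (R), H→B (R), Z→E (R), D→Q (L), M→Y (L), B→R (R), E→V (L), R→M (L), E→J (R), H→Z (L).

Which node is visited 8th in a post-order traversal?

M

Post-order visits the left subtree, then the right subtree, then the node.
At H: go left to Z.
  At Z: no left child.
  At Z: go right to E.
    At E: go left to V.
      V is a leaf — visit V.
    At E: go right to J.
      J is a leaf — visit J.
    Visit E.
  Visit Z.
At H: go right to B.
  At B: no left child.
  At B: go right to R.
    At R: go left to M.
      At M: go left to Y.
        Y is a leaf — visit Y.
      At M: go right to D.
        At D: go left to Q.
          Q is a leaf — visit Q.
        At D: no right child.
        Visit D.
      Visit M.
    At R: no right child.
    Visit R.
  Visit B.
Visit H.
Full post-order sequence: V, J, E, Z, Y, Q, D, M, R, B, H.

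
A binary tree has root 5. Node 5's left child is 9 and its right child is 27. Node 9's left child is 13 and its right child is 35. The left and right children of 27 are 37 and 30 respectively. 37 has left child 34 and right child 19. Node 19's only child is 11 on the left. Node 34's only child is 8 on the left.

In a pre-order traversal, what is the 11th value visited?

Pre-order visits the node, then its left subtree, then its right subtree.
Visit 5.
At 5: go left to 9.
  Visit 9.
  At 9: go left to 13.
    13 is a leaf — visit 13.
  At 9: go right to 35.
    35 is a leaf — visit 35.
At 5: go right to 27.
  Visit 27.
  At 27: go left to 37.
    Visit 37.
    At 37: go left to 34.
      Visit 34.
      At 34: go left to 8.
        8 is a leaf — visit 8.
      At 34: no right child.
    At 37: go right to 19.
      Visit 19.
      At 19: go left to 11.
        11 is a leaf — visit 11.
      At 19: no right child.
  At 27: go right to 30.
    30 is a leaf — visit 30.
Full pre-order sequence: 5, 9, 13, 35, 27, 37, 34, 8, 19, 11, 30.

30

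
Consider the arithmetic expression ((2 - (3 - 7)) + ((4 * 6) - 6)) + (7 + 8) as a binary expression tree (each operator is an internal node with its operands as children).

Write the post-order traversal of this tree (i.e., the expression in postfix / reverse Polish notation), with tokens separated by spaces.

Post-order on an expression tree gives postfix notation: for each operator, emit left operand, right operand, then the operator.

2 3 7 - - 4 6 * 6 - + 7 8 + +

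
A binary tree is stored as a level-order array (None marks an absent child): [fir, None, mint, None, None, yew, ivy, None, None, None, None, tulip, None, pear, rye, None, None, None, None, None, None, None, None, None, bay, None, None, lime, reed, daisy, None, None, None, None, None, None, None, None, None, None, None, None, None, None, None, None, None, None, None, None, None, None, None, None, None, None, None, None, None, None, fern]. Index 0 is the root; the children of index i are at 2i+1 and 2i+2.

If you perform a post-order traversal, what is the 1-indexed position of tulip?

2

Post-order visits the left subtree, then the right subtree, then the node.
At fir: no left child.
At fir: go right to mint.
  At mint: go left to yew.
    At yew: go left to tulip.
      At tulip: no left child.
      At tulip: go right to bay.
        bay is a leaf — visit bay.
      Visit tulip.
    At yew: no right child.
    Visit yew.
  At mint: go right to ivy.
    At ivy: go left to pear.
      At pear: go left to lime.
        lime is a leaf — visit lime.
      At pear: go right to reed.
        reed is a leaf — visit reed.
      Visit pear.
    At ivy: go right to rye.
      At rye: go left to daisy.
        At daisy: no left child.
        At daisy: go right to fern.
          fern is a leaf — visit fern.
        Visit daisy.
      At rye: no right child.
      Visit rye.
    Visit ivy.
  Visit mint.
Visit fir.
Full post-order sequence: bay, tulip, yew, lime, reed, pear, fern, daisy, rye, ivy, mint, fir.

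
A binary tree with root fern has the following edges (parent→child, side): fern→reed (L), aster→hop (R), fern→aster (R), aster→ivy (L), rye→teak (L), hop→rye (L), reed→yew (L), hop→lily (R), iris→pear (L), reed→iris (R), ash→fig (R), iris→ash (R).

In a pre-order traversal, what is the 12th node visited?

Pre-order visits the node, then its left subtree, then its right subtree.
Visit fern.
At fern: go left to reed.
  Visit reed.
  At reed: go left to yew.
    yew is a leaf — visit yew.
  At reed: go right to iris.
    Visit iris.
    At iris: go left to pear.
      pear is a leaf — visit pear.
    At iris: go right to ash.
      Visit ash.
      At ash: no left child.
      At ash: go right to fig.
        fig is a leaf — visit fig.
At fern: go right to aster.
  Visit aster.
  At aster: go left to ivy.
    ivy is a leaf — visit ivy.
  At aster: go right to hop.
    Visit hop.
    At hop: go left to rye.
      Visit rye.
      At rye: go left to teak.
        teak is a leaf — visit teak.
      At rye: no right child.
    At hop: go right to lily.
      lily is a leaf — visit lily.
Full pre-order sequence: fern, reed, yew, iris, pear, ash, fig, aster, ivy, hop, rye, teak, lily.

teak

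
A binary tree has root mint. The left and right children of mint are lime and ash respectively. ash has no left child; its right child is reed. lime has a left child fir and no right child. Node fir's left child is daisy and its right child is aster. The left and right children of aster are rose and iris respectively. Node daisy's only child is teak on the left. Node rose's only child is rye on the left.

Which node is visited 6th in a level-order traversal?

Level-order visits nodes level by level from the root, left to right within each level.
Level 0: mint
Level 1: lime, ash
Level 2: fir, reed
Level 3: daisy, aster
Level 4: teak, rose, iris
Level 5: rye
Full level-order sequence: mint, lime, ash, fir, reed, daisy, aster, teak, rose, iris, rye.

daisy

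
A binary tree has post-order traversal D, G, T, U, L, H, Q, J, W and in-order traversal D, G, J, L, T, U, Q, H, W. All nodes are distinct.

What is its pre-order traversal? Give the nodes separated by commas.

W, J, G, D, Q, L, U, T, H

The last element of post-order is the root; it splits in-order into left and right subtrees.
Root W: left subtree has 8 nodes {D, G, J, L, T, U, Q, H}, right has 0 { }.
  Root J: left subtree has 2 nodes {D, G}, right has 5 {L, T, U, Q, H}.
    Root G: left subtree has 1 node {D}, right has 0 { }.
    Root Q: left subtree has 3 nodes {L, T, U}, right has 1 {H}.
      Root L: left subtree has 0 nodes { }, right has 2 {T, U}.
        Root U: left subtree has 1 node {T}, right has 0 { }.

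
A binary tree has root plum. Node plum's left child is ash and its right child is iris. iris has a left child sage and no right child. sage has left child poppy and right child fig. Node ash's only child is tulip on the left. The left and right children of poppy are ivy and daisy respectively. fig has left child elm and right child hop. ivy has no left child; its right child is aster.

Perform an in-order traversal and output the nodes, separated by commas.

In-order visits the left subtree, then the node, then the right subtree.
At plum: go left to ash.
  At ash: go left to tulip.
    tulip is a leaf — visit tulip.
  Visit ash.
  At ash: no right child.
Visit plum.
At plum: go right to iris.
  At iris: go left to sage.
    At sage: go left to poppy.
      At poppy: go left to ivy.
        At ivy: no left child.
        Visit ivy.
        At ivy: go right to aster.
          aster is a leaf — visit aster.
      Visit poppy.
      At poppy: go right to daisy.
        daisy is a leaf — visit daisy.
    Visit sage.
    At sage: go right to fig.
      At fig: go left to elm.
        elm is a leaf — visit elm.
      Visit fig.
      At fig: go right to hop.
        hop is a leaf — visit hop.
  Visit iris.
  At iris: no right child.

tulip, ash, plum, ivy, aster, poppy, daisy, sage, elm, fig, hop, iris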